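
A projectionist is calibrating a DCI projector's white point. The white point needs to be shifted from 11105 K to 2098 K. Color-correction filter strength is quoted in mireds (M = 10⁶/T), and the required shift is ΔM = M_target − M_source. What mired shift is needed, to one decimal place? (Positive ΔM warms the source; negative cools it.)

M_source = 10⁶/11105 = 90.050; M_target = 10⁶/2098 = 476.644.
ΔM = 476.644 − 90.050 = 386.595 → +386.6 mireds, a warming shift.

+386.6 mireds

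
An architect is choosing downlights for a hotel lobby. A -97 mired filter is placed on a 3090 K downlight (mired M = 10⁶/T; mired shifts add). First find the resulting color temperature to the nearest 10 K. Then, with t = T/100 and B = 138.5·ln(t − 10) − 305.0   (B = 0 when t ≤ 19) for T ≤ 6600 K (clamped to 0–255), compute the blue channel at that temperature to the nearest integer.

184

M_in = 10⁶/3090 = 323.62; M_out = 323.62 + (-97) = 226.62.
T_out = 10⁶/226.62 = 4412.6 K → 4410 K; t = 44.1.
B = 138.5·ln(44.1 − 10) − 305.0 = 138.5·ln 34.1 − 305.0 = 138.5·3.5293 − 305.0 = 183.808.
Rounded: 184.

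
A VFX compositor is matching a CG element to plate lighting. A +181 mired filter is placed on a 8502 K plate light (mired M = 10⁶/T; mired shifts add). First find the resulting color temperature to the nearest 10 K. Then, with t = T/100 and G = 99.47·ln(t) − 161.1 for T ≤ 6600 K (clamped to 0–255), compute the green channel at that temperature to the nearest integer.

188

M_in = 10⁶/8502 = 117.62; M_out = 117.62 + (+181) = 298.62.
T_out = 10⁶/298.62 = 3348.7 K → 3350 K; t = 33.5.
G = 99.47·ln 33.5 − 161.1 = 99.47·3.5115 − 161.1 = 188.193.
Rounded: 188.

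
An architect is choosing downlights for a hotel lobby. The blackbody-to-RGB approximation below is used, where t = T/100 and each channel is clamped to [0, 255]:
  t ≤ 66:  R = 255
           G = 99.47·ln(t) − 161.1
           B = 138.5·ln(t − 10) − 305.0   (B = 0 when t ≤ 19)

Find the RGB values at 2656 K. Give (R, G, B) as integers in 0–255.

t = 2656/100 = 26.56; the t ≤ 66 branch applies.
R = 255 by definition for t ≤ 66.
G = 99.47·ln 26.56 − 161.1 = 99.47·3.2794 − 161.1 = 165.103.
B = 138.5·ln(26.56 − 10) − 305.0 = 138.5·ln 16.56 − 305.0 = 138.5·2.8070 − 305.0 = 83.768.
Rounded: (255, 165, 84).

(255, 165, 84)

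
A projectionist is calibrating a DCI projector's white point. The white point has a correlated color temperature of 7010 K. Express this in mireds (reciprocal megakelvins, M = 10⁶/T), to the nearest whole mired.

143 mireds

M = 10⁶ / 7010 = 142.653 → 143 mireds.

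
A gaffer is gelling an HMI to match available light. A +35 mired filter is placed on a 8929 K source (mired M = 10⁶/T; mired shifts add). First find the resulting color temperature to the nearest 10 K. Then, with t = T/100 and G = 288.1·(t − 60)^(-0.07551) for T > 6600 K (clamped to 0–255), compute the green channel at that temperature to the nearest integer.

M_in = 10⁶/8929 = 111.99; M_out = 111.99 + (+35) = 146.99.
T_out = 10⁶/146.99 = 6803.0 K → 6800 K; t = 68.
G = 288.1·(68 − 60)^(-0.07551) = 288.1·8^(-0.07551) = 288.1·0.85469 = 246.236.
Rounded: 246.

246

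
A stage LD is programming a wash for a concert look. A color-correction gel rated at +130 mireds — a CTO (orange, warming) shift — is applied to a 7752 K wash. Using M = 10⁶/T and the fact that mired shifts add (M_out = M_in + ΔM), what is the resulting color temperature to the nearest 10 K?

M_in = 10⁶/7752 = 129.00 mireds.
M_out = 129.00 + (+130) = 259.00 mireds.
T_out = 10⁶/259.00 = 3861.0 K → 3860 K.

3860 K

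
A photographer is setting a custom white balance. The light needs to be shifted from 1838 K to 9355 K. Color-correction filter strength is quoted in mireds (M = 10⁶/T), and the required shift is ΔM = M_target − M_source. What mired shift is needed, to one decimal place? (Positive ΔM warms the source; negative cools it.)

-437.2 mireds

M_source = 10⁶/1838 = 544.070; M_target = 10⁶/9355 = 106.895.
ΔM = 106.895 − 544.070 = -437.175 → -437.2 mireds, a cooling shift.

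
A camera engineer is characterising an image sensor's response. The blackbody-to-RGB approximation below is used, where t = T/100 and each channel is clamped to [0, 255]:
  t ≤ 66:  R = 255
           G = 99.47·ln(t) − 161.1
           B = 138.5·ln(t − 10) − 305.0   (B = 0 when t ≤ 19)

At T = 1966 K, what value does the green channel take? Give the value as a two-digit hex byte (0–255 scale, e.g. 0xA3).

0x87

t = 1966/100 = 19.66; the t ≤ 66 branch applies.
G = 99.47·ln 19.66 − 161.1 = 99.47·2.9786 − 161.1 = 135.180.
Rounded: 135; in hex, 0x87.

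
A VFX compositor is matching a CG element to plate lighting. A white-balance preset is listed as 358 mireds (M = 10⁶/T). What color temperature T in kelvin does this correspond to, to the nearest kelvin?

T = 10⁶ / 358 = 2793.30 K → 2793 K.

2793 K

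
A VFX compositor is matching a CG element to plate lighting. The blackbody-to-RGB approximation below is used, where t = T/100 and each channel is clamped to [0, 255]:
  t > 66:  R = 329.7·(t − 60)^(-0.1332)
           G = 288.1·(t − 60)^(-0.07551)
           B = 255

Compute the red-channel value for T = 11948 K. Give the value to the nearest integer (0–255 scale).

t = 11948/100 = 119.48; the t > 66 branch applies.
R = 329.7·(119.48 − 60)^(-0.1332) = 329.7·59.48^(-0.1332) = 329.7·0.58030 = 191.325.
Rounded: 191.

191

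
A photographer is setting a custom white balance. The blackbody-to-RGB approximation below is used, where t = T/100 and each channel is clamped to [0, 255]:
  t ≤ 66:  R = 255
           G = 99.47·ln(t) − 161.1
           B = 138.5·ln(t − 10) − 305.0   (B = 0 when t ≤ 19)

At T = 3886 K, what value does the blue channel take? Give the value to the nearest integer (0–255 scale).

161

t = 3886/100 = 38.86; the t ≤ 66 branch applies.
B = 138.5·ln(38.86 − 10) − 305.0 = 138.5·ln 28.86 − 305.0 = 138.5·3.3625 − 305.0 = 160.700.
Rounded: 161.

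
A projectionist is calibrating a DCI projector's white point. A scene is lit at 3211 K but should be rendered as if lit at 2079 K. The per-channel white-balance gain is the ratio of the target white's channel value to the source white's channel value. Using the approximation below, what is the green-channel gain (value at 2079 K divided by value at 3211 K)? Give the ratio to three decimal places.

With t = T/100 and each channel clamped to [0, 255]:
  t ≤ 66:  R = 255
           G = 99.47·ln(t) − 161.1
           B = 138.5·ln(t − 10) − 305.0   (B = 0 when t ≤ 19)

0.765

At 3211 K (t = 32.11):
  G = 99.47·ln 32.11 − 161.1 = 99.47·3.4692 − 161.1 = 183.978.
At 2079 K (t = 20.79):
  G = 99.47·ln 20.79 − 161.1 = 99.47·3.0345 − 161.1 = 140.739.
Gain = 140.739 / 183.978 = 0.7650 → 0.765.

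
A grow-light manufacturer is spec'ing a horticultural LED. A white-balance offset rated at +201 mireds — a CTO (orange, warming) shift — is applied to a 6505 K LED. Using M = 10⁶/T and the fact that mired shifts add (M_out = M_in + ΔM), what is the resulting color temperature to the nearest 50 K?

2800 K

M_in = 10⁶/6505 = 153.73 mireds.
M_out = 153.73 + (+201) = 354.73 mireds.
T_out = 10⁶/354.73 = 2819.1 K → 2800 K.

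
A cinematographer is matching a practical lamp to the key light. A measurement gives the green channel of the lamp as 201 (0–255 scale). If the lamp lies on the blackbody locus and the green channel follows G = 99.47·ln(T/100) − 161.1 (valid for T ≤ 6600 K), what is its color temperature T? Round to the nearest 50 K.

ln t = (201 + 161.1) / 99.47 = 3.6403.
t = e^3.6403 = 38.103.
T = 100·t = 3810 K → 3800 K to the nearest 50 K.

3800 K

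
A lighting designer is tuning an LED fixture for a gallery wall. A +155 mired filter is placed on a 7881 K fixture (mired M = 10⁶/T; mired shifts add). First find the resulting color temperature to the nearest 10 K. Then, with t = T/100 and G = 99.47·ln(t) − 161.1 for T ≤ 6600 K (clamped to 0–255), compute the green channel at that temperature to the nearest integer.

194

M_in = 10⁶/7881 = 126.89; M_out = 126.89 + (+155) = 281.89.
T_out = 10⁶/281.89 = 3547.5 K → 3550 K; t = 35.5.
G = 99.47·ln 35.5 − 161.1 = 99.47·3.5695 − 161.1 = 193.961.
Rounded: 194.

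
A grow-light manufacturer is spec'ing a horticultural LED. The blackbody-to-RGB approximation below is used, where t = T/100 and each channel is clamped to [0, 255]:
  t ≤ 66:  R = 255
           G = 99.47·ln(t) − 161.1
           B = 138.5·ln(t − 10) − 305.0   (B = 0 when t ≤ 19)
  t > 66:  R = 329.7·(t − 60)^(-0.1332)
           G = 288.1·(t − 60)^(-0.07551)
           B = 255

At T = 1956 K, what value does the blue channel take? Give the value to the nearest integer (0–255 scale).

8

t = 1956/100 = 19.56; the t ≤ 66 branch applies.
B = 138.5·ln(19.56 − 10) − 305.0 = 138.5·ln 9.56 − 305.0 = 138.5·2.2576 − 305.0 = 7.676.
Rounded: 8.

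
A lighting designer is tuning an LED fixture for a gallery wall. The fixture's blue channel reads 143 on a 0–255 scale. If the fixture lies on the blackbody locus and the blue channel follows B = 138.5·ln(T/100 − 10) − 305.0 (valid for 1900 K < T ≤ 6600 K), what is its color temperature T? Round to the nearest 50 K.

ln(t − 10) = (143 + 305.0) / 138.5 = 3.2347.
t − 10 = e^3.2347 = 25.398, so t = 35.398.
T = 100·t = 3540 K → 3550 K to the nearest 50 K.

3550 K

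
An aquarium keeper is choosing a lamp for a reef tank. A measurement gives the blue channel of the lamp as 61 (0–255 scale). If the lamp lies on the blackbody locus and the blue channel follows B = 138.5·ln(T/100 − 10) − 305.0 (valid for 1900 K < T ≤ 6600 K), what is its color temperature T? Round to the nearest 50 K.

ln(t − 10) = (61 + 305.0) / 138.5 = 2.6426.
t − 10 = e^2.6426 = 14.050, so t = 24.050.
T = 100·t = 2405 K → 2400 K to the nearest 50 K.

2400 K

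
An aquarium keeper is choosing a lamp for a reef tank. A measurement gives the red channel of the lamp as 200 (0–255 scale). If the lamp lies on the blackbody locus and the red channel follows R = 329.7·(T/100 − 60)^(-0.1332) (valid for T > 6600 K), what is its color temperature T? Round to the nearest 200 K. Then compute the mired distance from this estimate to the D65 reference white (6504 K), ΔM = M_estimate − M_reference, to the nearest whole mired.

(t − 60)^(-0.1332) = 200/329.7 = 0.60661.
t − 60 = 0.60661^(1/-0.1332) = 0.60661^(-7.508) = 42.638, so t = 102.638.
T = 100·t = 10264 K → 10200 K to the nearest 200 K.
M_estimate = 10⁶/10200 = 98.04; M_reference = 10⁶/6504 = 153.75.
ΔM = 98.04 − 153.75 = -55.71 → -56 mireds.

-56 mireds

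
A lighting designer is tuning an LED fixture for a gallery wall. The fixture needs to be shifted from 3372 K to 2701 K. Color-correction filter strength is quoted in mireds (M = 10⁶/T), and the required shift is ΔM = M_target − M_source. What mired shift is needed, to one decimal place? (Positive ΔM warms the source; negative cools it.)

+73.7 mireds

M_source = 10⁶/3372 = 296.560; M_target = 10⁶/2701 = 370.233.
ΔM = 370.233 − 296.560 = 73.673 → +73.7 mireds, a warming shift.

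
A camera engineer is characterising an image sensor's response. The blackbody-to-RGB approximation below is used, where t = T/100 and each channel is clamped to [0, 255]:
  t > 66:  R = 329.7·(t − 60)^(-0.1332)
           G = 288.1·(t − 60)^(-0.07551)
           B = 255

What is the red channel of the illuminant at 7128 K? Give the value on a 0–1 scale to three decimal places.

t = 7128/100 = 71.28; the t > 66 branch applies.
R = 329.7·(71.28 − 60)^(-0.1332) = 329.7·11.28^(-0.1332) = 329.7·0.72416 = 238.754.
On a 0–1 scale: 238.754/255 = 0.9363 → 0.936.

0.936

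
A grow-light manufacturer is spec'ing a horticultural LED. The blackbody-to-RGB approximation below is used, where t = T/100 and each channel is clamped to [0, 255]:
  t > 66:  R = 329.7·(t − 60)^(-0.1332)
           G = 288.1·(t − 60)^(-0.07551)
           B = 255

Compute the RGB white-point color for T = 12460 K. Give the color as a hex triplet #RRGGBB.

t = 12460/100 = 124.6; the t > 66 branch applies.
R = 329.7·(124.6 − 60)^(-0.1332) = 329.7·64.6^(-0.1332) = 329.7·0.57395 = 189.233.
G = 288.1·(124.6 − 60)^(-0.07551) = 288.1·64.6^(-0.07551) = 288.1·0.72998 = 210.306.
B = 255 by definition for t > 66.
Rounded: (189, 210, 255).
In hex: #BDD2FF.

#BDD2FF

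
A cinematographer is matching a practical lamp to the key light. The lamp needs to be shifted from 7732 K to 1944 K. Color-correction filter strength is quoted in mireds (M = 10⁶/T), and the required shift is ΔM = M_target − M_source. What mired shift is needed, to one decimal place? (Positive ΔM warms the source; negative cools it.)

+385.1 mireds

M_source = 10⁶/7732 = 129.333; M_target = 10⁶/1944 = 514.403.
ΔM = 514.403 − 129.333 = 385.071 → +385.1 mireds, a warming shift.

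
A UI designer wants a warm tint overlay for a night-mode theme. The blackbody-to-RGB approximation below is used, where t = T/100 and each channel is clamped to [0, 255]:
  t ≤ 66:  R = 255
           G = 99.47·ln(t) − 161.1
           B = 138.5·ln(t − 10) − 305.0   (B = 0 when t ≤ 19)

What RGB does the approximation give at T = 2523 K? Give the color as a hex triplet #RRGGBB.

#FFA048

t = 2523/100 = 25.23; the t ≤ 66 branch applies.
R = 255 by definition for t ≤ 66.
G = 99.47·ln 25.23 − 161.1 = 99.47·3.2280 − 161.1 = 159.993.
B = 138.5·ln(25.23 − 10) − 305.0 = 138.5·ln 15.23 − 305.0 = 138.5·2.7233 − 305.0 = 72.173.
Rounded: (255, 160, 72).
In hex: #FFA048.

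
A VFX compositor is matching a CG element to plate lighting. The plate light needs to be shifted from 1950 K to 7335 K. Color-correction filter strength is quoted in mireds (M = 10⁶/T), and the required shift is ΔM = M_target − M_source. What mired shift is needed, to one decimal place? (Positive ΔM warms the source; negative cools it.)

-376.5 mireds

M_source = 10⁶/1950 = 512.821; M_target = 10⁶/7335 = 136.333.
ΔM = 136.333 − 512.821 = -376.488 → -376.5 mireds, a cooling shift.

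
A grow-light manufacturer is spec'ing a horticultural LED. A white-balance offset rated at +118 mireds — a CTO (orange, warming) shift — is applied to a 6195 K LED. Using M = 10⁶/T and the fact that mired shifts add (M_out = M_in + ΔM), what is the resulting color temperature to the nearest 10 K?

M_in = 10⁶/6195 = 161.42 mireds.
M_out = 161.42 + (+118) = 279.42 mireds.
T_out = 10⁶/279.42 = 3578.8 K → 3580 K.

3580 K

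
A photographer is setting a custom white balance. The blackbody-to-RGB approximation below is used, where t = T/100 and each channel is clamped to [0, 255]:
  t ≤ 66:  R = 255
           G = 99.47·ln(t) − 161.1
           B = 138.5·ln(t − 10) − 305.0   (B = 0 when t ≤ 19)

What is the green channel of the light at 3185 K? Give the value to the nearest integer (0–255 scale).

183

t = 3185/100 = 31.85; the t ≤ 66 branch applies.
G = 99.47·ln 31.85 − 161.1 = 99.47·3.4610 − 161.1 = 183.169.
Rounded: 183.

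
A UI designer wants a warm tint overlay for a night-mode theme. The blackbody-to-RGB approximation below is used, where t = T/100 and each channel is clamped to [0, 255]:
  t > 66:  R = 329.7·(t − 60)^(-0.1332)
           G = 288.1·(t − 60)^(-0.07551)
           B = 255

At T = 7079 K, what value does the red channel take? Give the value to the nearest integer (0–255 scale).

t = 7079/100 = 70.79; the t > 66 branch applies.
R = 329.7·(70.79 − 60)^(-0.1332) = 329.7·10.79^(-0.1332) = 329.7·0.72845 = 240.171.
Rounded: 240.

240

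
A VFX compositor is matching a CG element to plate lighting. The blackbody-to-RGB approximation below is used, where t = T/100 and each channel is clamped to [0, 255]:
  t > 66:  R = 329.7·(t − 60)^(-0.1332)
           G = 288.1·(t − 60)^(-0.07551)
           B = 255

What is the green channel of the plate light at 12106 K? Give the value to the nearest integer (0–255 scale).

211

t = 12106/100 = 121.06; the t > 66 branch applies.
G = 288.1·(121.06 − 60)^(-0.07551) = 288.1·61.06^(-0.07551) = 288.1·0.73309 = 211.203.
Rounded: 211.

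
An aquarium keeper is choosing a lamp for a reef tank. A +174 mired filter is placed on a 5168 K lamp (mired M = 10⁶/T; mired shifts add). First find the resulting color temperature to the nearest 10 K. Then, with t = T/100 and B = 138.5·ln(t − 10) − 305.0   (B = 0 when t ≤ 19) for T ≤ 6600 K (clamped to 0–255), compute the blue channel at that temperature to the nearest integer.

89

M_in = 10⁶/5168 = 193.50; M_out = 193.50 + (+174) = 367.50.
T_out = 10⁶/367.50 = 2721.1 K → 2720 K; t = 27.2.
B = 138.5·ln(27.2 − 10) − 305.0 = 138.5·ln 17.2 − 305.0 = 138.5·2.8449 − 305.0 = 89.020.
Rounded: 89.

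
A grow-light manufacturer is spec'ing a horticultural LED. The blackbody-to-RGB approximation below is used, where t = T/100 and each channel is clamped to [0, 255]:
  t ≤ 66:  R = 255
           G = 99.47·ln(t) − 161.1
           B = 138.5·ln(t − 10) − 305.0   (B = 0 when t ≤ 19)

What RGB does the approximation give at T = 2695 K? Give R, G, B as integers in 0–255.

t = 2695/100 = 26.95; the t ≤ 66 branch applies.
R = 255 by definition for t ≤ 66.
G = 99.47·ln 26.95 − 161.1 = 99.47·3.2940 − 161.1 = 166.553.
B = 138.5·ln(26.95 − 10) − 305.0 = 138.5·ln 16.95 − 305.0 = 138.5·2.8303 − 305.0 = 86.992.
Rounded: (255, 167, 87).

R=255, G=167, B=87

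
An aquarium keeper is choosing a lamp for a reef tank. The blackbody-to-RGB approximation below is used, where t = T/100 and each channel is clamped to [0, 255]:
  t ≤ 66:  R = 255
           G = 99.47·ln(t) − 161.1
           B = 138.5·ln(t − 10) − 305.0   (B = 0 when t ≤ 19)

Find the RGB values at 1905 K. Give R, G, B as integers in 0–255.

t = 1905/100 = 19.05; the t ≤ 66 branch applies.
R = 255 by definition for t ≤ 66.
G = 99.47·ln 19.05 − 161.1 = 99.47·2.9471 − 161.1 = 132.045.
B = 138.5·ln(19.05 − 10) − 305.0 = 138.5·ln 9.05 − 305.0 = 138.5·2.2028 − 305.0 = 0.083.
Rounded: (255, 132, 0).

R=255, G=132, B=0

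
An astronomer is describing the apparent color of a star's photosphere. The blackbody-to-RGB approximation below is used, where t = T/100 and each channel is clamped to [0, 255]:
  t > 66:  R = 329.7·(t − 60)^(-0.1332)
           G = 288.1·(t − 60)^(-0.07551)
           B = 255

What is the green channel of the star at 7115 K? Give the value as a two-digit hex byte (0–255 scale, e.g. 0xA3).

0xF0

t = 7115/100 = 71.15; the t > 66 branch applies.
G = 288.1·(71.15 − 60)^(-0.07551) = 288.1·11.15^(-0.07551) = 288.1·0.83353 = 240.139.
Rounded: 240; in hex, 0xF0.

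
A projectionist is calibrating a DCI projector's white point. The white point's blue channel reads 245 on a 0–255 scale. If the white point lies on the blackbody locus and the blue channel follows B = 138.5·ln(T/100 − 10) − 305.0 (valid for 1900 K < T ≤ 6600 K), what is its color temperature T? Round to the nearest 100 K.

6300 K

ln(t − 10) = (245 + 305.0) / 138.5 = 3.9711.
t − 10 = e^3.9711 = 53.044, so t = 63.044.
T = 100·t = 6304 K → 6300 K to the nearest 100 K.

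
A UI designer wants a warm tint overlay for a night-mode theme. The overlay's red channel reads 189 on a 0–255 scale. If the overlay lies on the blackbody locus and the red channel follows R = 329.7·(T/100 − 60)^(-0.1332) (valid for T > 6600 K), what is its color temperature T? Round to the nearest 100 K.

12500 K

(t − 60)^(-0.1332) = 189/329.7 = 0.57325.
t − 60 = 0.57325^(1/-0.1332) = 0.57325^(-7.508) = 65.199, so t = 125.199.
T = 100·t = 12520 K → 12500 K to the nearest 100 K.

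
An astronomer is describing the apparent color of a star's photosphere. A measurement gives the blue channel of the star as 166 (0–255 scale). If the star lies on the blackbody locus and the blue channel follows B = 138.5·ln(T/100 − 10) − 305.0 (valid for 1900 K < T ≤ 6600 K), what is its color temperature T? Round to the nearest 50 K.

ln(t − 10) = (166 + 305.0) / 138.5 = 3.4007.
t − 10 = e^3.4007 = 29.986, so t = 39.986.
T = 100·t = 3999 K → 4000 K to the nearest 50 K.

4000 K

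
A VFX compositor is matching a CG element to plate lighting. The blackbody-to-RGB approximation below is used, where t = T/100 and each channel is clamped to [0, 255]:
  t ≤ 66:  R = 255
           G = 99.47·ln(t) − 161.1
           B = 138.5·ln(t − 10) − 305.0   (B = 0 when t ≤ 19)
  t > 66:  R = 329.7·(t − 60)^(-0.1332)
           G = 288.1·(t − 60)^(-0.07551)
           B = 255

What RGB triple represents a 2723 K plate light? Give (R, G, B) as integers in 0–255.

(255, 168, 89)

t = 2723/100 = 27.23; the t ≤ 66 branch applies.
R = 255 by definition for t ≤ 66.
G = 99.47·ln 27.23 − 161.1 = 99.47·3.3043 − 161.1 = 167.581.
B = 138.5·ln(27.23 − 10) − 305.0 = 138.5·ln 17.23 − 305.0 = 138.5·2.8467 − 305.0 = 89.261.
Rounded: (255, 168, 89).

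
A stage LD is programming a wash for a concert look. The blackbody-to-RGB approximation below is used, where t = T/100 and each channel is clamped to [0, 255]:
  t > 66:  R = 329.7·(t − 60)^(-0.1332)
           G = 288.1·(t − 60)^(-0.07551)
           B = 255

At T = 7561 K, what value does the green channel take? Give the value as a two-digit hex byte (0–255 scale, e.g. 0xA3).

0xEA

t = 7561/100 = 75.61; the t > 66 branch applies.
G = 288.1·(75.61 − 60)^(-0.07551) = 288.1·15.61^(-0.07551) = 288.1·0.81262 = 234.115.
Rounded: 234; in hex, 0xEA.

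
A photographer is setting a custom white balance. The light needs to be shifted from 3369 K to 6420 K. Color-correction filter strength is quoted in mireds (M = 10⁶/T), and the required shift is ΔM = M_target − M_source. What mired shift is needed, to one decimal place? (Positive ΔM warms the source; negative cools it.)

M_source = 10⁶/3369 = 296.824; M_target = 10⁶/6420 = 155.763.
ΔM = 155.763 − 296.824 = -141.061 → -141.1 mireds, a cooling shift.

-141.1 mireds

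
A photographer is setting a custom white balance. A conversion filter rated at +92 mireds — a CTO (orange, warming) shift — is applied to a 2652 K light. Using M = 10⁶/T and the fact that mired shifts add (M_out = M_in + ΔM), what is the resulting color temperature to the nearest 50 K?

M_in = 10⁶/2652 = 377.07 mireds.
M_out = 377.07 + (+92) = 469.07 mireds.
T_out = 10⁶/469.07 = 2131.9 K → 2150 K.

2150 K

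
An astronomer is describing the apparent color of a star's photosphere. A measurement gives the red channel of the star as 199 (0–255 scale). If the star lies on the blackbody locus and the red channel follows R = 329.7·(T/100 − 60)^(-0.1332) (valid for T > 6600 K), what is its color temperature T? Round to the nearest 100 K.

10400 K

(t − 60)^(-0.1332) = 199/329.7 = 0.60358.
t − 60 = 0.60358^(1/-0.1332) = 0.60358^(-7.508) = 44.273, so t = 104.273.
T = 100·t = 10427 K → 10400 K to the nearest 100 K.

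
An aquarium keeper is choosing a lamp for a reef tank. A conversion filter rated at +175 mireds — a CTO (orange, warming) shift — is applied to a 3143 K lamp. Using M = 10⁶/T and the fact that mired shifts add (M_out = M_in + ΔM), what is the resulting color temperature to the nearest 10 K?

2030 K

M_in = 10⁶/3143 = 318.17 mireds.
M_out = 318.17 + (+175) = 493.17 mireds.
T_out = 10⁶/493.17 = 2027.7 K → 2030 K.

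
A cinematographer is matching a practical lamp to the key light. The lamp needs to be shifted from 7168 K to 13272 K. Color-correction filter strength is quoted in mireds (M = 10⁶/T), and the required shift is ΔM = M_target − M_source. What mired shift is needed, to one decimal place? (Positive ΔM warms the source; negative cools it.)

M_source = 10⁶/7168 = 139.509; M_target = 10⁶/13272 = 75.347.
ΔM = 75.347 − 139.509 = -64.162 → -64.2 mireds, a cooling shift.

-64.2 mireds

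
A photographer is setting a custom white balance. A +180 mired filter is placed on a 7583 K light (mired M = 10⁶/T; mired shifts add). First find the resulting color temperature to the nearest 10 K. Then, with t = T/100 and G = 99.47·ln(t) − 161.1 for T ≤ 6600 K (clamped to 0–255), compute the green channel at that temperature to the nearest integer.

M_in = 10⁶/7583 = 131.87; M_out = 131.87 + (+180) = 311.87.
T_out = 10⁶/311.87 = 3206.4 K → 3210 K; t = 32.1.
G = 99.47·ln 32.1 − 161.1 = 99.47·3.4689 − 161.1 = 183.947.
Rounded: 184.

184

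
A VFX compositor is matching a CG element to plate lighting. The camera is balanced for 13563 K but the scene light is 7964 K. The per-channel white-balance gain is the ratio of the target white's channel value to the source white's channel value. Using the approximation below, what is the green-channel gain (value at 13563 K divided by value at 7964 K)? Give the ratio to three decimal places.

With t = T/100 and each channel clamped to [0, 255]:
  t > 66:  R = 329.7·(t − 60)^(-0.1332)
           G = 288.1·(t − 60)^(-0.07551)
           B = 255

0.903

At 7964 K (t = 79.64):
  G = 288.1·(79.64 − 60)^(-0.07551) = 288.1·19.64^(-0.07551) = 288.1·0.79865 = 230.090.
At 13563 K (t = 135.63):
  G = 288.1·(135.63 − 60)^(-0.07551) = 288.1·75.63^(-0.07551) = 288.1·0.72134 = 207.818.
Gain = 207.818 / 230.090 = 0.9032 → 0.903.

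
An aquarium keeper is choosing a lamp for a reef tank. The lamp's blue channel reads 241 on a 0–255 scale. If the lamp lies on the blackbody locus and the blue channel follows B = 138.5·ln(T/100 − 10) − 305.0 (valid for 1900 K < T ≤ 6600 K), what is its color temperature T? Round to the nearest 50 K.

6150 K

ln(t − 10) = (241 + 305.0) / 138.5 = 3.9422.
t − 10 = e^3.9422 = 51.534, so t = 61.534.
T = 100·t = 6153 K → 6150 K to the nearest 50 K.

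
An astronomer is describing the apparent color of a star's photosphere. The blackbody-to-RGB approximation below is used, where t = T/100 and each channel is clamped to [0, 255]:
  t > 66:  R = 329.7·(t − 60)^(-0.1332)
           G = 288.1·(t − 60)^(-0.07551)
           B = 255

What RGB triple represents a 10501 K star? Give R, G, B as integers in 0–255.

t = 10501/100 = 105.01; the t > 66 branch applies.
R = 329.7·(105.01 − 60)^(-0.1332) = 329.7·45.01^(-0.1332) = 329.7·0.60225 = 198.563.
G = 288.1·(105.01 − 60)^(-0.07551) = 288.1·45.01^(-0.07551) = 288.1·0.75017 = 216.123.
B = 255 by definition for t > 66.
Rounded: (199, 216, 255).

R=199, G=216, B=255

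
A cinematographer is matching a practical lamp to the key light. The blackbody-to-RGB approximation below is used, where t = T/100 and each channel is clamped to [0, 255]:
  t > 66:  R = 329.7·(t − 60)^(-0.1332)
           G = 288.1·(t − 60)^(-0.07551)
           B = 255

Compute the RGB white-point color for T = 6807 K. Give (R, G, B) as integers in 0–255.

(250, 246, 255)

t = 6807/100 = 68.07; the t > 66 branch applies.
R = 329.7·(68.07 − 60)^(-0.1332) = 329.7·8.07^(-0.1332) = 329.7·0.75719 = 249.645.
G = 288.1·(68.07 − 60)^(-0.07551) = 288.1·8.07^(-0.07551) = 288.1·0.85413 = 246.074.
B = 255 by definition for t > 66.
Rounded: (250, 246, 255).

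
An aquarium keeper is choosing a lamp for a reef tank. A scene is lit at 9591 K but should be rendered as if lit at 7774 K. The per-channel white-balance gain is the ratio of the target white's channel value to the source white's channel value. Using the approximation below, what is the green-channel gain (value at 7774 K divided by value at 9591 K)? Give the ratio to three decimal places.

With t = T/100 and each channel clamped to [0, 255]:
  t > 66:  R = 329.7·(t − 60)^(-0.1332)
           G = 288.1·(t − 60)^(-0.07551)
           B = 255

At 9591 K (t = 95.91):
  G = 288.1·(95.91 − 60)^(-0.07551) = 288.1·35.91^(-0.07551) = 288.1·0.76307 = 219.841.
At 7774 K (t = 77.74):
  G = 288.1·(77.74 − 60)^(-0.07551) = 288.1·17.74^(-0.07551) = 288.1·0.80481 = 231.865.
Gain = 231.865 / 219.841 = 1.0547 → 1.055.

1.055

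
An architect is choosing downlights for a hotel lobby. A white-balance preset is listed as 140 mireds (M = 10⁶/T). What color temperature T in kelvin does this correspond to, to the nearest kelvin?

7143 K

T = 10⁶ / 140 = 7142.86 K → 7143 K.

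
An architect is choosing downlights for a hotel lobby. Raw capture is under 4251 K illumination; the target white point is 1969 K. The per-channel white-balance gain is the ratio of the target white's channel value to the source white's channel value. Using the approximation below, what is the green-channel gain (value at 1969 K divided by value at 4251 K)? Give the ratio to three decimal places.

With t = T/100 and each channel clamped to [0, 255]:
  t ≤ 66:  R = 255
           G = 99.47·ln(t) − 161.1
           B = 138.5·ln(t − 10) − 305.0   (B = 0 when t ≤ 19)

At 4251 K (t = 42.51):
  G = 99.47·ln 42.51 − 161.1 = 99.47·3.7497 − 161.1 = 211.887.
At 1969 K (t = 19.69):
  G = 99.47·ln 19.69 − 161.1 = 99.47·2.9801 − 161.1 = 135.332.
Gain = 135.332 / 211.887 = 0.6387 → 0.639.

0.639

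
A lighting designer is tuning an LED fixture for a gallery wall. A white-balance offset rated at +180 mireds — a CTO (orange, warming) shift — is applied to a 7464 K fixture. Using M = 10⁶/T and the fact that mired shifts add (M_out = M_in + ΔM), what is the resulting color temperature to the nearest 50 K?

M_in = 10⁶/7464 = 133.98 mireds.
M_out = 133.98 + (+180) = 313.98 mireds.
T_out = 10⁶/313.98 = 3185.0 K → 3200 K.

3200 K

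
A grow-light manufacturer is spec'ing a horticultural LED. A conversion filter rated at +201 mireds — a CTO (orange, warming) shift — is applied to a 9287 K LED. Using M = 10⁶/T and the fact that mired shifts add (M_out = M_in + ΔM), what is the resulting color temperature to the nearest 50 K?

M_in = 10⁶/9287 = 107.68 mireds.
M_out = 107.68 + (+201) = 308.68 mireds.
T_out = 10⁶/308.68 = 3239.6 K → 3250 K.

3250 K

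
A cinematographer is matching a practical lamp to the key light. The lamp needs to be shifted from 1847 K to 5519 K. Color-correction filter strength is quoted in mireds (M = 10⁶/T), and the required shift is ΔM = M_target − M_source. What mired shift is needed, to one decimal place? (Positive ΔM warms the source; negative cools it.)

-360.2 mireds

M_source = 10⁶/1847 = 541.419; M_target = 10⁶/5519 = 181.192.
ΔM = 181.192 − 541.419 = -360.226 → -360.2 mireds, a cooling shift.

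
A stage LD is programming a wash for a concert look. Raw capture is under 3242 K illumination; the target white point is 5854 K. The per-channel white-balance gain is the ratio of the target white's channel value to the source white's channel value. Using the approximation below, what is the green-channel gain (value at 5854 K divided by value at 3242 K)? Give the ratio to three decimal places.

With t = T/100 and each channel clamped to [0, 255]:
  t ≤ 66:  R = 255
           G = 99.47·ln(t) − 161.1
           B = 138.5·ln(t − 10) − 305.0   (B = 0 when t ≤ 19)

At 3242 K (t = 32.42):
  G = 99.47·ln 32.42 − 161.1 = 99.47·3.4788 − 161.1 = 184.934.
At 5854 K (t = 58.54):
  G = 99.47·ln 58.54 − 161.1 = 99.47·4.0697 − 161.1 = 243.714.
Gain = 243.714 / 184.934 = 1.3178 → 1.318.

1.318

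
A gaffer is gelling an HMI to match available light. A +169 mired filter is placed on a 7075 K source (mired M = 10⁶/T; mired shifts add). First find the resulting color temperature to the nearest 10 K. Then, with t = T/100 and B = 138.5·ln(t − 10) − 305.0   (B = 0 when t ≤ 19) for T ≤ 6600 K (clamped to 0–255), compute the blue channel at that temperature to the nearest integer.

M_in = 10⁶/7075 = 141.34; M_out = 141.34 + (+169) = 310.34.
T_out = 10⁶/310.34 = 3222.2 K → 3220 K; t = 32.2.
B = 138.5·ln(32.2 − 10) − 305.0 = 138.5·ln 22.2 − 305.0 = 138.5·3.1001 − 305.0 = 124.363.
Rounded: 124.

124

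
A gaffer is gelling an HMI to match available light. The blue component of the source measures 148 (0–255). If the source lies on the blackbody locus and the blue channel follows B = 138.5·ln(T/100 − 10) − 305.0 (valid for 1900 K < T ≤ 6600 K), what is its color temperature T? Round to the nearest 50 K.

ln(t − 10) = (148 + 305.0) / 138.5 = 3.2708.
t − 10 = e^3.2708 = 26.331, so t = 36.331.
T = 100·t = 3633 K → 3650 K to the nearest 50 K.

3650 K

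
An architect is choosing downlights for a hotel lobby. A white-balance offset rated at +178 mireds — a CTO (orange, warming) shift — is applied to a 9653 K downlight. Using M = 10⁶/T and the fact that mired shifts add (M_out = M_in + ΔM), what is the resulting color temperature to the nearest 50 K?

3550 K

M_in = 10⁶/9653 = 103.59 mireds.
M_out = 103.59 + (+178) = 281.59 mireds.
T_out = 10⁶/281.59 = 3551.2 K → 3550 K.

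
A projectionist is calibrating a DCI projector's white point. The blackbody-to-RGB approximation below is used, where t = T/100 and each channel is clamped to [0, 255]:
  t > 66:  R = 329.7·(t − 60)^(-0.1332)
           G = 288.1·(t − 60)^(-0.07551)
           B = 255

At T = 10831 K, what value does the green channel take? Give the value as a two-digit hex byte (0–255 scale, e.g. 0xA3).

0xD7

t = 10831/100 = 108.31; the t > 66 branch applies.
G = 288.1·(108.31 − 60)^(-0.07551) = 288.1·48.31^(-0.07551) = 288.1·0.74617 = 214.972.
Rounded: 215; in hex, 0xD7.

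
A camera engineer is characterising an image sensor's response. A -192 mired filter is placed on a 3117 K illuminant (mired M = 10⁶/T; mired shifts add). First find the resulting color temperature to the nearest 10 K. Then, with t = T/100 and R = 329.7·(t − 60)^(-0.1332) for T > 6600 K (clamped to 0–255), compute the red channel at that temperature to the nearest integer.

225

M_in = 10⁶/3117 = 320.82; M_out = 320.82 + (-192) = 128.82.
T_out = 10⁶/128.82 = 7762.7 K → 7760 K; t = 77.6.
R = 329.7·(77.6 − 60)^(-0.1332) = 329.7·17.6^(-0.1332) = 329.7·0.68249 = 225.018.
Rounded: 225.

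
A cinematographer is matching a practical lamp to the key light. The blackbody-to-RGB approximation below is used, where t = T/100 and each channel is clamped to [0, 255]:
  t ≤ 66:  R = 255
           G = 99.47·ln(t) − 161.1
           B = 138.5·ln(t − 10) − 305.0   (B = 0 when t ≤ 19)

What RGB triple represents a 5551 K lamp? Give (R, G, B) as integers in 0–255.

(255, 238, 224)

t = 5551/100 = 55.51; the t ≤ 66 branch applies.
R = 255 by definition for t ≤ 66.
G = 99.47·ln 55.51 − 161.1 = 99.47·4.0166 − 161.1 = 238.428.
B = 138.5·ln(55.51 − 10) − 305.0 = 138.5·ln 45.51 − 305.0 = 138.5·3.8179 − 305.0 = 223.784.
Rounded: (255, 238, 224).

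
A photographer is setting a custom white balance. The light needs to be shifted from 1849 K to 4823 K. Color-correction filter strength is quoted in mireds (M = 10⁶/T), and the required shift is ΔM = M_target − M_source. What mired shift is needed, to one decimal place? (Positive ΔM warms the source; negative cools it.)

-333.5 mireds

M_source = 10⁶/1849 = 540.833; M_target = 10⁶/4823 = 207.340.
ΔM = 207.340 − 540.833 = -333.493 → -333.5 mireds, a cooling shift.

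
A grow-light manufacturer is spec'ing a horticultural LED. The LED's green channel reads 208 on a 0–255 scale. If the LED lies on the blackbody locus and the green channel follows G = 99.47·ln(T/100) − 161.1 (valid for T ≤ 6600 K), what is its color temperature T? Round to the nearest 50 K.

4100 K

ln t = (208 + 161.1) / 99.47 = 3.7107.
t = e^3.7107 = 40.881.
T = 100·t = 4088 K → 4100 K to the nearest 50 K.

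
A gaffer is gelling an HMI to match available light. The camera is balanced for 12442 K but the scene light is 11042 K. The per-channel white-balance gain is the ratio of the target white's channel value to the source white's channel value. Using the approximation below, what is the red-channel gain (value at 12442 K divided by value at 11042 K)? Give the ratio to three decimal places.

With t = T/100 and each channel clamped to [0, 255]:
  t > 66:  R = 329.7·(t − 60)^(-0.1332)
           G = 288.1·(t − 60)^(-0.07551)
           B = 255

0.968

At 11042 K (t = 110.42):
  R = 329.7·(110.42 − 60)^(-0.1332) = 329.7·50.42^(-0.1332) = 329.7·0.59322 = 195.584.
At 12442 K (t = 124.42):
  R = 329.7·(124.42 − 60)^(-0.1332) = 329.7·64.42^(-0.1332) = 329.7·0.57417 = 189.303.
Gain = 189.303 / 195.584 = 0.9679 → 0.968.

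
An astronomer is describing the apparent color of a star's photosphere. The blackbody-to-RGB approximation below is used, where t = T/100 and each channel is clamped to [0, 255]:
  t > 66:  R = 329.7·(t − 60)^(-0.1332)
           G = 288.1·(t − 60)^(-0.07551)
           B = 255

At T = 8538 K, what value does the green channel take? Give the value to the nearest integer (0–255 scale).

226

t = 8538/100 = 85.38; the t > 66 branch applies.
G = 288.1·(85.38 − 60)^(-0.07551) = 288.1·25.38^(-0.07551) = 288.1·0.78333 = 225.678.
Rounded: 226.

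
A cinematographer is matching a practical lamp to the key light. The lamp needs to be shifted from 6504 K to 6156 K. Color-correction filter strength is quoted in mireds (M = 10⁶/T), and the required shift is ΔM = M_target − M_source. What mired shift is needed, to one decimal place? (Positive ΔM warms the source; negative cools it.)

+8.7 mireds

M_source = 10⁶/6504 = 153.752; M_target = 10⁶/6156 = 162.443.
ΔM = 162.443 − 153.752 = 8.692 → +8.7 mireds, a warming shift.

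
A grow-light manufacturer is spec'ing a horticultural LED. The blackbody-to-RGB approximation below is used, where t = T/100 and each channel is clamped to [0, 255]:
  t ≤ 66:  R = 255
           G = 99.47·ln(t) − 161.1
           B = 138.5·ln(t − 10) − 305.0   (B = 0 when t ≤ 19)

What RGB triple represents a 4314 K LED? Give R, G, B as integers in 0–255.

R=255, G=213, B=180

t = 4314/100 = 43.14; the t ≤ 66 branch applies.
R = 255 by definition for t ≤ 66.
G = 99.47·ln 43.14 − 161.1 = 99.47·3.7645 − 161.1 = 213.350.
B = 138.5·ln(43.14 − 10) − 305.0 = 138.5·ln 33.14 − 305.0 = 138.5·3.5007 − 305.0 = 179.853.
Rounded: (255, 213, 180).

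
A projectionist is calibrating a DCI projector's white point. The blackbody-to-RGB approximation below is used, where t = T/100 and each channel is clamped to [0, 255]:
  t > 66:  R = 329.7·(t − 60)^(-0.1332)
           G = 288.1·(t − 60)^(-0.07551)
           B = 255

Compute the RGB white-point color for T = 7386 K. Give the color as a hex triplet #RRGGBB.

t = 7386/100 = 73.86; the t > 66 branch applies.
R = 329.7·(73.86 − 60)^(-0.1332) = 329.7·13.86^(-0.1332) = 329.7·0.70456 = 232.293.
G = 288.1·(73.86 − 60)^(-0.07551) = 288.1·13.86^(-0.07551) = 288.1·0.81995 = 236.227.
B = 255 by definition for t > 66.
Rounded: (232, 236, 255).
In hex: #E8ECFF.

#E8ECFF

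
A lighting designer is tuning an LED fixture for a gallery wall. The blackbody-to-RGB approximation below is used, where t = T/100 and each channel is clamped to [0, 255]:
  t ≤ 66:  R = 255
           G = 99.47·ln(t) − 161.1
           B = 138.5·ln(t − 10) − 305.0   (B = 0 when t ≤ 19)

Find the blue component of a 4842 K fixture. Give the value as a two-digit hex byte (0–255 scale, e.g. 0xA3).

0xC8

t = 4842/100 = 48.42; the t ≤ 66 branch applies.
B = 138.5·ln(48.42 − 10) − 305.0 = 138.5·ln 38.42 − 305.0 = 138.5·3.6486 − 305.0 = 200.328.
Rounded: 200; in hex, 0xC8.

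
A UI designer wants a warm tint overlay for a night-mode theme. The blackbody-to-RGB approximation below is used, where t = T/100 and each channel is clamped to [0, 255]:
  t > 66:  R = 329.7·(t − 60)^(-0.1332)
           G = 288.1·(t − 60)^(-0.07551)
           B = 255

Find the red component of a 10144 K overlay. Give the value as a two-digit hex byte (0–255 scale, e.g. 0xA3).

0xC9

t = 10144/100 = 101.44; the t > 66 branch applies.
R = 329.7·(101.44 − 60)^(-0.1332) = 329.7·41.44^(-0.1332) = 329.7·0.60892 = 200.761.
Rounded: 201; in hex, 0xC9.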